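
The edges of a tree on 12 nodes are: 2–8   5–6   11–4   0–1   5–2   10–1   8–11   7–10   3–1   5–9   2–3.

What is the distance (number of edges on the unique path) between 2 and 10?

Walking from 2: 2–3–1–10. Length 3.

3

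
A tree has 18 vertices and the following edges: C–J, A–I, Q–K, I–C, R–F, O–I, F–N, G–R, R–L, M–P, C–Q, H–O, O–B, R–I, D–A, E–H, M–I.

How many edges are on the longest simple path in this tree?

A longest path is N–F–R–I–C–Q–K, with 6 edges.

6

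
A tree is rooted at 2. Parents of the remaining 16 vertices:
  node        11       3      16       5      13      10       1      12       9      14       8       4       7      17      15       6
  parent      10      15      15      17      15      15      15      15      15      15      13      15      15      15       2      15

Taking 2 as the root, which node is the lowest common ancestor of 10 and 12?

10's ancestor chain is 10, 15, 2 and 12's is 12, 15, 2; they first meet at 15.

15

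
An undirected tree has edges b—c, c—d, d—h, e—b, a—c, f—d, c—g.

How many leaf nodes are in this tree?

5

Degree-1 nodes: a, e, f, g, h — 5 of them.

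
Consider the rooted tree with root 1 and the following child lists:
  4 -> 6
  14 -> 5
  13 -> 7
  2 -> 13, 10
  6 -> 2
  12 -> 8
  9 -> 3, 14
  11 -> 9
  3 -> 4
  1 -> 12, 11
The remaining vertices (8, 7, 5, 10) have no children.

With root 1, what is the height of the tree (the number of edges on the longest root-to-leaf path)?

8

A deepest node is 7, reached by 1 → 11 → 9 → 3 → 4 → 6 → 2 → 13 → 7.
That path has 8 edges, so the height is 8.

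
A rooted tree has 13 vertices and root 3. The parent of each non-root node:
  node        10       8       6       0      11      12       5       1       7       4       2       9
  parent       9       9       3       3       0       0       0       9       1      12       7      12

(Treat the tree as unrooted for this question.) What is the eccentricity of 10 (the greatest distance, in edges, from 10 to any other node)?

5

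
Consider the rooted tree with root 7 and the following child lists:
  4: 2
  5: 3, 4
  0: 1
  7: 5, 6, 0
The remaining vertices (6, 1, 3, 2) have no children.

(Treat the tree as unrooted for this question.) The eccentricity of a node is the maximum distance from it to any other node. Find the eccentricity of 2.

5

The node farthest from 2 is 1, via 2–4–5–7–0–1 — 5 edges.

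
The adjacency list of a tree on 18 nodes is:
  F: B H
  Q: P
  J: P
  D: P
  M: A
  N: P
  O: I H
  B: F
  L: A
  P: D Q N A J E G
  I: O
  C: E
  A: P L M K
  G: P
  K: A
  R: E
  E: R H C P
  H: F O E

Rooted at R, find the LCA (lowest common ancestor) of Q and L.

P

Path Q→root: Q P E R; path L→root: L A P E R.
First common node: P.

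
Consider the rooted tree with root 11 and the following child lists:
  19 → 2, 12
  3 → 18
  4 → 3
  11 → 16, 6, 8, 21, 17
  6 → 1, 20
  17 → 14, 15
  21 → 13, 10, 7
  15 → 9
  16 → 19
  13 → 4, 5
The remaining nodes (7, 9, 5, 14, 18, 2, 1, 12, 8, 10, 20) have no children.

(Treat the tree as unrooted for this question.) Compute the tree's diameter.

8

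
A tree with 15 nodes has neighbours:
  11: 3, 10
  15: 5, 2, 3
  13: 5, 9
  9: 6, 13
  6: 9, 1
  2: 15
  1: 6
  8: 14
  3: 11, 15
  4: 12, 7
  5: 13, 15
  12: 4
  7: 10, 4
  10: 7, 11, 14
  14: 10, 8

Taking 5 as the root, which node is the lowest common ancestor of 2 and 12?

15

2's ancestor chain is 2, 15, 5 and 12's is 12, 4, 7, 10, 11, 3, 15, 5; they first meet at 15.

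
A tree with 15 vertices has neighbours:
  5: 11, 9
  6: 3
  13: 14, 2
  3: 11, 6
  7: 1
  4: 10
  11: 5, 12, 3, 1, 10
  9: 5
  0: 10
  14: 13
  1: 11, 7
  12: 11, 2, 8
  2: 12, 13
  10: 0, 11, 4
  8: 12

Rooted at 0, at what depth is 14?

0 → 10 → 11 → 12 → 2 → 13 → 14 — 6 edges.

6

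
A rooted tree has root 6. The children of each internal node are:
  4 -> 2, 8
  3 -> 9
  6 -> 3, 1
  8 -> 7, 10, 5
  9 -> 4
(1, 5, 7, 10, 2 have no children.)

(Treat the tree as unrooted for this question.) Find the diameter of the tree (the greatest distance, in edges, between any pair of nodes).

6

A longest path is 1–6–3–9–4–8–5, with 6 edges.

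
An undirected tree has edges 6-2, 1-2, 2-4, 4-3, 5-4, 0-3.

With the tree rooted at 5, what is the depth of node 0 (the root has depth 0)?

3

5–4–3–0 — 3 edges.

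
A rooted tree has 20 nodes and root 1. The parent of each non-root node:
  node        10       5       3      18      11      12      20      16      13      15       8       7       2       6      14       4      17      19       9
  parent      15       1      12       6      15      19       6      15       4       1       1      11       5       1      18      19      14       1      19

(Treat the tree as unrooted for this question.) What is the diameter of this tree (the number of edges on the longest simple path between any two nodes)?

7

BFS from 17 reaches 13 last, at distance 7; BFS from 13 confirms no node is farther.
Path: 17 – 14 – 18 – 6 – 1 – 19 – 4 – 13.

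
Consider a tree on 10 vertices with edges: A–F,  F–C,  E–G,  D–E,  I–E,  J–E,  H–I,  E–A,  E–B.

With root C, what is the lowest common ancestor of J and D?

J's ancestor chain is J, E, A, F, C and D's is D, E, A, F, C; they first meet at E.

E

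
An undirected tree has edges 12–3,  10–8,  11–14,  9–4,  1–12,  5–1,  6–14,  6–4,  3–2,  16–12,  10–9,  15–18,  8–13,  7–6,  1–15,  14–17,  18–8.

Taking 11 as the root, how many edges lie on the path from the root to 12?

10

11 – 14 – 6 – 4 – 9 – 10 – 8 – 18 – 15 – 1 – 12 — 10 edges.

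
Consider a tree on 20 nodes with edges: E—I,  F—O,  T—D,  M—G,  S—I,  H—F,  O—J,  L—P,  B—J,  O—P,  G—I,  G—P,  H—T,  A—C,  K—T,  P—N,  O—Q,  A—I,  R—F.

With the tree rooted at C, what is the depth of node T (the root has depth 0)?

8

Path from C to T: C–A–I–G–P–O–F–H–T, which has 8 edges.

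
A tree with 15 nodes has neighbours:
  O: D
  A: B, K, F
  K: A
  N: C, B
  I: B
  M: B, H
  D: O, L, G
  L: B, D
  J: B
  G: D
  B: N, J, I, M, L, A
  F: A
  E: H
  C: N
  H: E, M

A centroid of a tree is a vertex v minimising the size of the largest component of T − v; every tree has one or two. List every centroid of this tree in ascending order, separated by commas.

B

Delete B: the remaining components have sizes 4, 3, 3, 2, 1, 1. Max 4 ≤ 7, so B is a centroid.
No neighbour of B does as well, so B is the unique centroid.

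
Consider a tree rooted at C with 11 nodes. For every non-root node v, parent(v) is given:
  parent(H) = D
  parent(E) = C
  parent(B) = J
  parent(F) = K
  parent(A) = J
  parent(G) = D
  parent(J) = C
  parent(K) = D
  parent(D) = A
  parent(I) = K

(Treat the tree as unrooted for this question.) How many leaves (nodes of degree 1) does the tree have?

6

Degree-1 nodes: B, E, F, G, H, I — 6 of them.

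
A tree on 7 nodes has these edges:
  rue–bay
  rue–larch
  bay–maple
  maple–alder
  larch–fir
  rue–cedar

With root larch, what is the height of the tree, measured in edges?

4

alder sits deepest: larch–rue–bay–maple–alder — 4 edges from the root.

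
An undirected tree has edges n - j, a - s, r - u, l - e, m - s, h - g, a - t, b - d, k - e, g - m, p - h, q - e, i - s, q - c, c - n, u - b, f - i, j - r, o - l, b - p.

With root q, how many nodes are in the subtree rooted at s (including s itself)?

The subtree rooted at s contains: s, i, a, f, t — 5 nodes.

5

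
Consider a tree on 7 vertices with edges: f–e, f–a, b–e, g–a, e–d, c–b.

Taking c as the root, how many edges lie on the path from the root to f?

Climbing from f to the root: f – e – b – c. That's 3 steps.

3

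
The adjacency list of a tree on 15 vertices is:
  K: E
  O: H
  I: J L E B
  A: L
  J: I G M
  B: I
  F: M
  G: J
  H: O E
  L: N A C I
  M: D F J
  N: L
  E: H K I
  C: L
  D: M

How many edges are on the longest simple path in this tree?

6

Starting from O, a farthest node is D at distance 6.
One longest path: O - H - E - I - J - M - D.
So the diameter is 6.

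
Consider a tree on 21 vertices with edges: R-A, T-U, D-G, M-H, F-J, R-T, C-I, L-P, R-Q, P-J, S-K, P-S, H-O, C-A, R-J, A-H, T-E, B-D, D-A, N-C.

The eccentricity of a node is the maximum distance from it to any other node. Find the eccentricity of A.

5

The node farthest from A is K, via A – R – J – P – S – K — 5 edges.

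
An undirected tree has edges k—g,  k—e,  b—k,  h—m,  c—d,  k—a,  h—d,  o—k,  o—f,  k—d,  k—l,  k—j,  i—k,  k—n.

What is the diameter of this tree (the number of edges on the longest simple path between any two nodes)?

5

A longest path is m - h - d - k - o - f, with 5 edges.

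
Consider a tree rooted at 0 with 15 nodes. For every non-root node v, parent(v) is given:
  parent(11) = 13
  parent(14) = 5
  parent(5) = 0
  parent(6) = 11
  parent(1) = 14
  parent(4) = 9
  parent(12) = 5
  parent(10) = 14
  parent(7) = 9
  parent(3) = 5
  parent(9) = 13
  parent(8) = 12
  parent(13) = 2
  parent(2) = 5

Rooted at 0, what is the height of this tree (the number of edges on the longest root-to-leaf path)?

6 sits deepest: 0–5–2–13–11–6 — 5 edges from the root.

5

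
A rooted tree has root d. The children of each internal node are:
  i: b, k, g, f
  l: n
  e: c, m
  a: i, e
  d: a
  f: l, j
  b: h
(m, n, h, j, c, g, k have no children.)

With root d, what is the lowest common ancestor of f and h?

i

f's ancestor chain is f, i, a, d and h's is h, b, i, a, d; they first meet at i.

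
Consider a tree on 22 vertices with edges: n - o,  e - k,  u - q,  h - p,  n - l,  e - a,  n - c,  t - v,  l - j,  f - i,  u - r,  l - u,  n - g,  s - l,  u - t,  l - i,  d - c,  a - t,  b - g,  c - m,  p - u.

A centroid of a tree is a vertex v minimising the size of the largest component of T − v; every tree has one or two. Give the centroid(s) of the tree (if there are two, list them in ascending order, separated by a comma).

If l is removed the pieces have sizes 10, 7, 2, 1, 1, all ≤ ⌊22/2⌋ = 11.
No neighbour of l does as well, so l is the unique centroid.

l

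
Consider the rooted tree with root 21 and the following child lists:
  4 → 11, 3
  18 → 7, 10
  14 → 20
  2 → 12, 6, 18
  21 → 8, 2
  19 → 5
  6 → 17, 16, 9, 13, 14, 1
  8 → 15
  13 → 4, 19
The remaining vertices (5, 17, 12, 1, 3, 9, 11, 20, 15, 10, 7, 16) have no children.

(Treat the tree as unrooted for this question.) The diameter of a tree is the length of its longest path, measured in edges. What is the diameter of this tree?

7

A longest path is 15 – 8 – 21 – 2 – 6 – 13 – 19 – 5, with 7 edges.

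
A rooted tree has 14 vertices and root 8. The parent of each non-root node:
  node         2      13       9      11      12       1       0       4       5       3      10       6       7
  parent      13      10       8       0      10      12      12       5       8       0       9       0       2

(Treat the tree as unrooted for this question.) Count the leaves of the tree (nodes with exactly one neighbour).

The leaves are 1, 3, 4, 6, 7, 11.
That is 6 leaves.

6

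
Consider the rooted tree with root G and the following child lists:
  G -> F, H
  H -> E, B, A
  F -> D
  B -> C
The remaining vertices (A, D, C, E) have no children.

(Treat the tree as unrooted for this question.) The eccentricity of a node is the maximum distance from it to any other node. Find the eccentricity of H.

A farthest node from H is D.
The path H–G–F–D has 3 edges.

3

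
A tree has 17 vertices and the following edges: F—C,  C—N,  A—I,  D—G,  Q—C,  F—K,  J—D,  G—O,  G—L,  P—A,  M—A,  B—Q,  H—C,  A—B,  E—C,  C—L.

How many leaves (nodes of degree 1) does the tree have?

Degree-1 nodes: E, H, I, J, K, M, N, O, P — 9 of them.

9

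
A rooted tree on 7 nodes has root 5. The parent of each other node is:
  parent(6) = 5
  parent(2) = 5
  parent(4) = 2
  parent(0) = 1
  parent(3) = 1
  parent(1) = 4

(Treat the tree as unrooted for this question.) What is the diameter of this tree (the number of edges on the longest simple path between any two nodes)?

A longest path is 6–5–2–4–1–0, with 5 edges.

5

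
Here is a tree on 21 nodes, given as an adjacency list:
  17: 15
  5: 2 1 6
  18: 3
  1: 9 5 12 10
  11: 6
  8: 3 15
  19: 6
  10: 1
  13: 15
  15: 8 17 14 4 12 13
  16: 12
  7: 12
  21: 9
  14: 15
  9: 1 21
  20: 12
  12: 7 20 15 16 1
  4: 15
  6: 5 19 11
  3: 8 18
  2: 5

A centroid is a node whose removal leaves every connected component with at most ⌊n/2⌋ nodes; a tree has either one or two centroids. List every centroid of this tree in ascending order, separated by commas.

12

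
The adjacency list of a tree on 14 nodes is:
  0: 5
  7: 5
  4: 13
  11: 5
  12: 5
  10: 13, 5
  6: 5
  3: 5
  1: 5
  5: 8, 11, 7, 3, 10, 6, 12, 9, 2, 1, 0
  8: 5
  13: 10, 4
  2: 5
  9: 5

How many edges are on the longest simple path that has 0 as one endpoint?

4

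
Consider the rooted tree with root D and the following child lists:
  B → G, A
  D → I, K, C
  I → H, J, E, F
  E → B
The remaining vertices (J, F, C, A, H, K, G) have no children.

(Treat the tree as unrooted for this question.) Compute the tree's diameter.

5

BFS from A reaches K last, at distance 5; BFS from K confirms no node is farther.
Path: A–B–E–I–D–K.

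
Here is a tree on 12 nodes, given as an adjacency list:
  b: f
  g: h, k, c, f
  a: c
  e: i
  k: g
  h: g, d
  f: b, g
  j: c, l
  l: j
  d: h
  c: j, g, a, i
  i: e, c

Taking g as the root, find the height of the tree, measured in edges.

3

A deepest node is l, reached by g → c → j → l.
That path has 3 edges, so the height is 3.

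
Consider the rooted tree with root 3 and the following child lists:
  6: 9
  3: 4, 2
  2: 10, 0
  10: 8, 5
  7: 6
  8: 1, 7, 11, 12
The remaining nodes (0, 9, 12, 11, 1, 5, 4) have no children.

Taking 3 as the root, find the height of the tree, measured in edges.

The longest root-to-leaf path is 3–2–10–8–7–6–9 (6 edges).

6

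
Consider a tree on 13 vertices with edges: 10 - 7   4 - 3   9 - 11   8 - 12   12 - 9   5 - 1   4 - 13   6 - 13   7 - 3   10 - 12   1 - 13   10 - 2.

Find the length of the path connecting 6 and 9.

The path is 6 – 13 – 4 – 3 – 7 – 10 – 12 – 9, which has 7 edges.

7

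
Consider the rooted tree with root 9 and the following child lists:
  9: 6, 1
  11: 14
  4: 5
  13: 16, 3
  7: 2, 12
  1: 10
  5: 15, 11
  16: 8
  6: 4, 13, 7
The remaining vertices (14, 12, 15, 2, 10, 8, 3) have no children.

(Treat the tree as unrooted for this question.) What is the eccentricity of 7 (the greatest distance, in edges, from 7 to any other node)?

Distances from 7 peak at 5, attained at 14.
7–6–4–5–11–14

5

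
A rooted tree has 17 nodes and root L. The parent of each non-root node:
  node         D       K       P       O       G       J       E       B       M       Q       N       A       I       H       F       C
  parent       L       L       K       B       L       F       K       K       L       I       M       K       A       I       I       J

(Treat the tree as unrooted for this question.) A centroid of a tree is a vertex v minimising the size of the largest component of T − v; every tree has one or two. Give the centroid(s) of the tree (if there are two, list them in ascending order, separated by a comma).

Removing K splits the tree into components of sizes 7, 5, 2, 1, 1; the largest is 7 ≤ ⌊17/2⌋ = 8.
Every other node leaves some component of size > 8, so the centroid is unique.

K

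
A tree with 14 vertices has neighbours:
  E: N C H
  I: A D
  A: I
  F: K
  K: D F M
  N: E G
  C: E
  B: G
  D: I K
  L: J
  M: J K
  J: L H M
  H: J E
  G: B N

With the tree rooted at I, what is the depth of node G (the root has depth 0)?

Climbing from G to the root: G – N – E – H – J – M – K – D – I. That's 8 steps.

8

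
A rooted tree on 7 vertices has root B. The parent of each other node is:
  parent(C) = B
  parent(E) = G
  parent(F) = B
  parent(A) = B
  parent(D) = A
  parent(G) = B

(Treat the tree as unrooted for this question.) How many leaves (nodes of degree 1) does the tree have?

4

The leaves are C, D, E, F.
That is 4 leaves.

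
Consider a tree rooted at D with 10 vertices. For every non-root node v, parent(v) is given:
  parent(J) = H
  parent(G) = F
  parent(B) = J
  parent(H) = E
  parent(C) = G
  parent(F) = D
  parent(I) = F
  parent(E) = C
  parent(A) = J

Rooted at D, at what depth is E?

4

Path from D to E: D–F–G–C–E, which has 4 edges.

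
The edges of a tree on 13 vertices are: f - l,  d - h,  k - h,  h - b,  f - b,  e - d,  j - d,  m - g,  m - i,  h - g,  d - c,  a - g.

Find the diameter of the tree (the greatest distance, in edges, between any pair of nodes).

6

Starting from i, a farthest node is l at distance 6.
One longest path: i - m - g - h - b - f - l.
So the diameter is 6.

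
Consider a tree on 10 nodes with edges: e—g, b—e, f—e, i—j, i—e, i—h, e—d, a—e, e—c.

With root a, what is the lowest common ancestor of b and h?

e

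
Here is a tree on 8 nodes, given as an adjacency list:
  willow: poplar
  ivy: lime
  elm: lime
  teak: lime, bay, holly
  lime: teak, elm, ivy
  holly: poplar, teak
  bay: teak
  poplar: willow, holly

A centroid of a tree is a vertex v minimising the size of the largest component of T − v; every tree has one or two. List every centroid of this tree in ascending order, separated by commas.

teak

Removing teak splits the tree into components of sizes 3, 3, 1; the largest is 3 ≤ ⌊8/2⌋ = 4.
Every other node leaves some component of size > 4, so the centroid is unique.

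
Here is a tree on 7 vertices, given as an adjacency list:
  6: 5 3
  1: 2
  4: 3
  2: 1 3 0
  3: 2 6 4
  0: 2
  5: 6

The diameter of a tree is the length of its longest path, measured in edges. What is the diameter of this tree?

Starting from 5, a farthest node is 1 at distance 4.
One longest path: 5–6–3–2–1.
So the diameter is 4.

4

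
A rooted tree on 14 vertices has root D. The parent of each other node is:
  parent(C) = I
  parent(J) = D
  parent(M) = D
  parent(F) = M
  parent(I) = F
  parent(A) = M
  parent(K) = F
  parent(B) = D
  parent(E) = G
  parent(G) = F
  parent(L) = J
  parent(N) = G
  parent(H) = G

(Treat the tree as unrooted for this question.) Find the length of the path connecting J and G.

J – D – M – F – G: 4 edges.

4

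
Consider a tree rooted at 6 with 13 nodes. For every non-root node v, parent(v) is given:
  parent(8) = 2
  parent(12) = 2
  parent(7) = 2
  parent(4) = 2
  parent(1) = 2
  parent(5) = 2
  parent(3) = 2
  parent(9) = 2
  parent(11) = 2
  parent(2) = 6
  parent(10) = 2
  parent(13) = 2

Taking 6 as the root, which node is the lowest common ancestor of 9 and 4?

2

Ancestors of 9 (toward the root): 9, 2, 6.
Ancestors of 4: 4, 2, 6.
The deepest node appearing in both lists is 2.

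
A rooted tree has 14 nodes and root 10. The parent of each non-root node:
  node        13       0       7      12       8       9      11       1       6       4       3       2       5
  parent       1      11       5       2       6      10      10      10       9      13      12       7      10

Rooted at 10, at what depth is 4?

10 – 1 – 13 – 4 — 3 edges.

3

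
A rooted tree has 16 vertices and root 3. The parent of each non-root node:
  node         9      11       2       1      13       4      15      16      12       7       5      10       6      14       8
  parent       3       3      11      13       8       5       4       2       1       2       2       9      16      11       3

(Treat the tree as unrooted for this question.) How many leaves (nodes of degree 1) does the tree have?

Exactly 6 nodes have a single neighbour: 6, 7, 10, 12, 14, 15.

6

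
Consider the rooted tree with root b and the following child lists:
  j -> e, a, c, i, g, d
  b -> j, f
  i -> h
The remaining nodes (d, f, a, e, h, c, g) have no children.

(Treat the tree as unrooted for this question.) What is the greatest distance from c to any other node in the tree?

3

A farthest node from c is h (f also at distance 3).
The path c – j – i – h has 3 edges.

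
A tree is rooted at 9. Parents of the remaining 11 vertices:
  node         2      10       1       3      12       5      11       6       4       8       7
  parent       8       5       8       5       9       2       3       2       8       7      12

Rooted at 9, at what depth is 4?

4

Path from 9 to 4: 9–12–7–8–4, which has 4 edges.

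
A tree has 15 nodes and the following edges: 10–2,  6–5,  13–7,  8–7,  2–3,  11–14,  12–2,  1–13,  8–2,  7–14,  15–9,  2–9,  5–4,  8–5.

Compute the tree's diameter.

6

Starting from 11, a farthest node is 15 at distance 6.
One longest path: 11-14-7-8-2-9-15.
So the diameter is 6.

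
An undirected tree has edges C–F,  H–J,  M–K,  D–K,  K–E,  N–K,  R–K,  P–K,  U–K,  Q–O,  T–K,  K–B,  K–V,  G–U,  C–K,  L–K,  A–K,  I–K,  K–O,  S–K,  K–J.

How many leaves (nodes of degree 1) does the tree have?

Exactly 17 nodes have a single neighbour: A, B, D, E, F, G, H, I, L, M, N, P, Q, R, S, T, V.

17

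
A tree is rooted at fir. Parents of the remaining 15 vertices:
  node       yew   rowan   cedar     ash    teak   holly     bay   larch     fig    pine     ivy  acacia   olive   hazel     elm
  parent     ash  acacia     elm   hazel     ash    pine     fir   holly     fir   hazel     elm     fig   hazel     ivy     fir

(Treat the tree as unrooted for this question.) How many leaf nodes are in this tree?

7

Exactly 7 nodes have a single neighbour: bay, cedar, larch, olive, rowan, teak, yew.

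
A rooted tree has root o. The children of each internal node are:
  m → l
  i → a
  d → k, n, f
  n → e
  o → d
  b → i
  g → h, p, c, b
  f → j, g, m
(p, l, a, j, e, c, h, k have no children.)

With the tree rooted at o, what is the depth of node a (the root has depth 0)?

o–d–f–g–b–i–a — 6 edges.

6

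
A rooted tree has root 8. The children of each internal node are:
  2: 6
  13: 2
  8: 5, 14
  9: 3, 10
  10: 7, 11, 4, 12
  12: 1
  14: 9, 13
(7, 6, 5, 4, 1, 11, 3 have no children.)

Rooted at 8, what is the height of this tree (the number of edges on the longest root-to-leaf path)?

A deepest node is 1, reached by 8 → 14 → 9 → 10 → 12 → 1.
That path has 5 edges, so the height is 5.

5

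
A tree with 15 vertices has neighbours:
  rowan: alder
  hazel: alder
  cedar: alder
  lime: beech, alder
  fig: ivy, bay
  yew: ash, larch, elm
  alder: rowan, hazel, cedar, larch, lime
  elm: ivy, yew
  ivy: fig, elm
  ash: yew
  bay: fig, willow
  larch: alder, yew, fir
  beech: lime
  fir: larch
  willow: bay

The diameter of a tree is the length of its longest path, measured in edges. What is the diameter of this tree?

9

Starting from willow, a farthest node is beech at distance 9.
One longest path: willow – bay – fig – ivy – elm – yew – larch – alder – lime – beech.
So the diameter is 9.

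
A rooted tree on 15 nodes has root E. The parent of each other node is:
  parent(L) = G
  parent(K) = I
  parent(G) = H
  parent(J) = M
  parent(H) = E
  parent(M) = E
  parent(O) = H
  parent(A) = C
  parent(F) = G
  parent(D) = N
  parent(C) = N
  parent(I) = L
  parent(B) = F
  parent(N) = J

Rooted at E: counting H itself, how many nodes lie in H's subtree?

8

H's subtree: {H, O, G, F, L, B, I, K}, size 8.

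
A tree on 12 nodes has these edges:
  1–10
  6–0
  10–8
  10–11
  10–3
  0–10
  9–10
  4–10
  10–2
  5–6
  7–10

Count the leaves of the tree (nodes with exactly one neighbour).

Degree-1 nodes: 1, 2, 3, 4, 5, 7, 8, 9, 11 — 9 of them.

9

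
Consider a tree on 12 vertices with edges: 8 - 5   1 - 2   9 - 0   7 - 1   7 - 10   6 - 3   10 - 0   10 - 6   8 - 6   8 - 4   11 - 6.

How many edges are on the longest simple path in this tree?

Starting from 2, a farthest node is 5 at distance 6.
One longest path: 2 - 1 - 7 - 10 - 6 - 8 - 5.
So the diameter is 6.

6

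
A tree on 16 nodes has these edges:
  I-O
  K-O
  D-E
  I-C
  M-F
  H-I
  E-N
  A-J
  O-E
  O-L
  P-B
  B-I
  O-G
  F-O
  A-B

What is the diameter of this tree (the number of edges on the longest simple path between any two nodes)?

A longest path is J–A–B–I–O–F–M, with 6 edges.

6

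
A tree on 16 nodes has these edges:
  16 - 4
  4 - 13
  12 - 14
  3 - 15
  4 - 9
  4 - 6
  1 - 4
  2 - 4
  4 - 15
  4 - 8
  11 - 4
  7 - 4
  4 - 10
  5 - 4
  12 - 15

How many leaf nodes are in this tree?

13

The leaves are 1, 2, 3, 5, 6, 7, 8, 9, 10, 11, 13, 14, 16.
That is 13 leaves.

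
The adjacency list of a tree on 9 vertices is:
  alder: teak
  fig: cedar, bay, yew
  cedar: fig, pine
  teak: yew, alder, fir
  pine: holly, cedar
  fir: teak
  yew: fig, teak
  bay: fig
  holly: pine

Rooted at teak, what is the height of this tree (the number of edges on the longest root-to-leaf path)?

The longest root-to-leaf path is teak – yew – fig – cedar – pine – holly (5 edges).

5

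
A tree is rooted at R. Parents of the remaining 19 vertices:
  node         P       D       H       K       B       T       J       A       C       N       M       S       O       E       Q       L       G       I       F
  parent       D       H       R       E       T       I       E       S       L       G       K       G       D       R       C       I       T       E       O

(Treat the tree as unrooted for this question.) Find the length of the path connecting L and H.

4

L – I – E – R – H: 4 edges.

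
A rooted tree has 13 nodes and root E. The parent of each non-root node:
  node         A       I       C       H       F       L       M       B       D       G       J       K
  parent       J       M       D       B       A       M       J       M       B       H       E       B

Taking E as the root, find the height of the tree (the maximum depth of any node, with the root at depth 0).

5

C sits deepest: E-J-M-B-D-C — 5 edges from the root.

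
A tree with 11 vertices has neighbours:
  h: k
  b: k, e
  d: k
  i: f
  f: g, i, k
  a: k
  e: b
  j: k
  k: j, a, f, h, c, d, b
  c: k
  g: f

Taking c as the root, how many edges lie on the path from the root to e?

3

Climbing from e to the root: e → b → k → c. That's 3 steps.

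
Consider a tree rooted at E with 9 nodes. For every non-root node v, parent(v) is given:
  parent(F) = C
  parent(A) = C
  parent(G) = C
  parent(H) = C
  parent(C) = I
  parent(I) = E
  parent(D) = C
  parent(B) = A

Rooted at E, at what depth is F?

E–I–C–F — 3 edges.

3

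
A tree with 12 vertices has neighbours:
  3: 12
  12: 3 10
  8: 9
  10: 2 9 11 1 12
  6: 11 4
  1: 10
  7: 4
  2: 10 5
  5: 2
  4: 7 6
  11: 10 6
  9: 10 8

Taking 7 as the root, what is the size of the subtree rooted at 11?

9

Descendants of 11 (including itself): 11, 10, 2, 9, 1, 12, 5, 8, 3. That's 9.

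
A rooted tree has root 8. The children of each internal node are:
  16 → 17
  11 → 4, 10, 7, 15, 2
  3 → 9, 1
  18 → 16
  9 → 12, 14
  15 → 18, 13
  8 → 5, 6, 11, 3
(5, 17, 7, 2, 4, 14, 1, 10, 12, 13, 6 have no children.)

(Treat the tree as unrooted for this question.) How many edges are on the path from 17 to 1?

7

The path is 17–16–18–15–11–8–3–1, which has 7 edges.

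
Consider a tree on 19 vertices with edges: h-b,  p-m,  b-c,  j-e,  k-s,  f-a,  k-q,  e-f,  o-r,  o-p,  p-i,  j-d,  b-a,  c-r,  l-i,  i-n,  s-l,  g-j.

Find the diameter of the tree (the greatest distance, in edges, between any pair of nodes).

BFS from q reaches d last, at distance 14; BFS from d confirms no node is farther.
Path: q – k – s – l – i – p – o – r – c – b – a – f – e – j – d.

14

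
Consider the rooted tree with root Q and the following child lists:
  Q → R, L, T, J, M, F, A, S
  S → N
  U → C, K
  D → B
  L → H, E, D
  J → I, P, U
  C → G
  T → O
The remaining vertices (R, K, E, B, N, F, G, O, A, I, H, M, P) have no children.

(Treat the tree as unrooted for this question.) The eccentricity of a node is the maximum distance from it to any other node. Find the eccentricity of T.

A farthest node from T is G.
The path T – Q – J – U – C – G has 5 edges.

5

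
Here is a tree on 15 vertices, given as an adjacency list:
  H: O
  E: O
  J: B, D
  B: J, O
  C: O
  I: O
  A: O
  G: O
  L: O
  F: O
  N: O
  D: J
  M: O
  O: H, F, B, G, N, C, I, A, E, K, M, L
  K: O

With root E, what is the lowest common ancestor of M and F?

O

M's ancestor chain is M, O, E and F's is F, O, E; they first meet at O.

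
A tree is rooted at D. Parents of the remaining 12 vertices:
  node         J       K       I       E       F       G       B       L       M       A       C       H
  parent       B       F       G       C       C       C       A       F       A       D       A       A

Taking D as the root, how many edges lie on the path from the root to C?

Climbing from C to the root: C – A – D. That's 2 steps.

2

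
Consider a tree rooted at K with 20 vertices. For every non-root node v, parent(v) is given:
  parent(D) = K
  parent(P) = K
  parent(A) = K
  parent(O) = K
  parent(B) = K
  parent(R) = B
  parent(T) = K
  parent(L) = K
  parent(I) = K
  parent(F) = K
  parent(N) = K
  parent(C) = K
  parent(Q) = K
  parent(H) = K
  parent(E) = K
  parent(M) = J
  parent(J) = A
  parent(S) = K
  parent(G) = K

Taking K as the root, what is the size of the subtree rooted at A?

The subtree rooted at A contains: A, J, M — 3 nodes.

3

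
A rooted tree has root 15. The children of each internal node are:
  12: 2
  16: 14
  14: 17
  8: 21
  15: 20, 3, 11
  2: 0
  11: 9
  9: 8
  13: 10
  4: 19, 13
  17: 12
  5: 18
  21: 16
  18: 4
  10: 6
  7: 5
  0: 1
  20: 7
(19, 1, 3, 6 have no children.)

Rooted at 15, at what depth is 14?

6

Path from 15 to 14: 15 – 11 – 9 – 8 – 21 – 16 – 14, which has 6 edges.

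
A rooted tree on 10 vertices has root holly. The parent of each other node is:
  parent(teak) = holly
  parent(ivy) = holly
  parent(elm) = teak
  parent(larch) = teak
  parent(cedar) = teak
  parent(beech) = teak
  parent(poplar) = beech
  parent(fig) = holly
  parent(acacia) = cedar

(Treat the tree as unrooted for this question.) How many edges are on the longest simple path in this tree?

A longest path is poplar–beech–teak–cedar–acacia, with 4 edges.

4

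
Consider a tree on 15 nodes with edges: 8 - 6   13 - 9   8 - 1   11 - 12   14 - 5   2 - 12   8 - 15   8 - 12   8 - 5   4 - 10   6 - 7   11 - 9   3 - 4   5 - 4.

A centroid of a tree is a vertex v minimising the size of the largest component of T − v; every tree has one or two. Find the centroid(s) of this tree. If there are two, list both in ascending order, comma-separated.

If 8 is removed the pieces have sizes 5, 5, 2, 1, 1, all ≤ ⌊15/2⌋ = 7.
Every other node leaves some component of size > 7, so the centroid is unique.

8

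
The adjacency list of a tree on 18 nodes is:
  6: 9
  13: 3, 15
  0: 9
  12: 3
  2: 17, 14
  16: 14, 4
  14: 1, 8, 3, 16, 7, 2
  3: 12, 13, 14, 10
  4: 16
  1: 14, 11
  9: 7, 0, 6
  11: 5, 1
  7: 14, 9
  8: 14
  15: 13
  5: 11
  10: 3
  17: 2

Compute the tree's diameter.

6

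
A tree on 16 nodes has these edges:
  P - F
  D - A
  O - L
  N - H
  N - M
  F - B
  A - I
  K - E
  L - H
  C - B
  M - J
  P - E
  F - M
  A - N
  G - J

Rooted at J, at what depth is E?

Climbing from E to the root: E – P – F – M – J. That's 4 steps.

4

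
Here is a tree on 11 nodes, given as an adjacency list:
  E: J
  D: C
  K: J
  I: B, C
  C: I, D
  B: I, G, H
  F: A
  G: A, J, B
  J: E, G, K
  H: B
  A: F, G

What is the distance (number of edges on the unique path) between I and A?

3

The path is I – B – G – A, which has 3 edges.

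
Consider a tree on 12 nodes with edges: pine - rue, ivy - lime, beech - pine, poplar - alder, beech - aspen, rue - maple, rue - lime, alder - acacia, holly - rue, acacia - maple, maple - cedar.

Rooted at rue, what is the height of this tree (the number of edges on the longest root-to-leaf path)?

4

The longest root-to-leaf path is rue → maple → acacia → alder → poplar (4 edges).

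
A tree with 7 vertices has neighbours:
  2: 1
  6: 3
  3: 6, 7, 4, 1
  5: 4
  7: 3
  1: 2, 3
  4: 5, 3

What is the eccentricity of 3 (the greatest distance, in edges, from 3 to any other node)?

A farthest node from 3 is 2 (5 also at distance 2).
The path 3 – 1 – 2 has 2 edges.

2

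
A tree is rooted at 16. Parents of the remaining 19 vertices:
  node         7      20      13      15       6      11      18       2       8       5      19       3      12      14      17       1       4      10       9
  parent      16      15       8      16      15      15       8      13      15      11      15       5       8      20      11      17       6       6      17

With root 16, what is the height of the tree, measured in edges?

4

A deepest node is 1, reached by 16–15–11–17–1.
That path has 4 edges, so the height is 4.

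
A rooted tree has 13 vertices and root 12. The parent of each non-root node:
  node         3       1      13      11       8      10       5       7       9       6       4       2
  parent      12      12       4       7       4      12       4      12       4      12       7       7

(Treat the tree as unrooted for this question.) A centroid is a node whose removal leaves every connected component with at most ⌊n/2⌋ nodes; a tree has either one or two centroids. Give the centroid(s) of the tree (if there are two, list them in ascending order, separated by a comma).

7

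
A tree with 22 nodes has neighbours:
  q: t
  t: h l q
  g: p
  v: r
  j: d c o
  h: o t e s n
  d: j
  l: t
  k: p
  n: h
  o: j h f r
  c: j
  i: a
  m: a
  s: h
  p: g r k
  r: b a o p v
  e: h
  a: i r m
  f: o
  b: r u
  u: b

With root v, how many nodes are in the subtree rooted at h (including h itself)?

7

The subtree rooted at h contains: h, t, e, s, n, q, l — 7 nodes.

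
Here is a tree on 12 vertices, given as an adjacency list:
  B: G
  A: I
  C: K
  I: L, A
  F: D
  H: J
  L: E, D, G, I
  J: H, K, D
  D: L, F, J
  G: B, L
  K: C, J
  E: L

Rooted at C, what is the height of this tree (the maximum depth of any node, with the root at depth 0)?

6

The longest root-to-leaf path is C-K-J-D-L-I-A (6 edges).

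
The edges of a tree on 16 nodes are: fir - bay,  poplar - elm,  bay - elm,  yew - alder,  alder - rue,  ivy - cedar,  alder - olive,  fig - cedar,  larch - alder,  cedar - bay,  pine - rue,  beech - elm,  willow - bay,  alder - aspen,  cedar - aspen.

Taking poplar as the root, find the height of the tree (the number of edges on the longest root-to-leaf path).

A deepest node is pine, reached by poplar – elm – bay – cedar – aspen – alder – rue – pine.
That path has 7 edges, so the height is 7.

7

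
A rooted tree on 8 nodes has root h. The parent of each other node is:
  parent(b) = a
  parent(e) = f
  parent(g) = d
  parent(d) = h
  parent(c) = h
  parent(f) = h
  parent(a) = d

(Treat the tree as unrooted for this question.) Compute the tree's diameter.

BFS from e reaches b last, at distance 5; BFS from b confirms no node is farther.
Path: e-f-h-d-a-b.

5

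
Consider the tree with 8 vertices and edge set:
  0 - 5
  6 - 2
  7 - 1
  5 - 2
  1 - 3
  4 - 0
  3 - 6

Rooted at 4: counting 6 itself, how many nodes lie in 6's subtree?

4

The subtree rooted at 6 contains: 6, 3, 1, 7 — 4 nodes.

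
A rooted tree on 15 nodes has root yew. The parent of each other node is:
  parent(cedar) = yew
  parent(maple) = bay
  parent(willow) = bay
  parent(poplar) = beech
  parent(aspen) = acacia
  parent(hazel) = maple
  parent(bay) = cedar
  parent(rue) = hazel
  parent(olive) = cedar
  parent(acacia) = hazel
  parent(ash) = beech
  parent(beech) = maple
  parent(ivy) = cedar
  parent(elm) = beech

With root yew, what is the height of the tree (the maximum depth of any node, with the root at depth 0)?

A deepest node is aspen, reached by yew-cedar-bay-maple-hazel-acacia-aspen.
That path has 6 edges, so the height is 6.

6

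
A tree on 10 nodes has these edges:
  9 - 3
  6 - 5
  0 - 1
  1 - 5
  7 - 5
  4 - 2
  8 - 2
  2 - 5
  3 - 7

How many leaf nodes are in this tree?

The leaves are 0, 4, 6, 8, 9.
That is 5 leaves.

5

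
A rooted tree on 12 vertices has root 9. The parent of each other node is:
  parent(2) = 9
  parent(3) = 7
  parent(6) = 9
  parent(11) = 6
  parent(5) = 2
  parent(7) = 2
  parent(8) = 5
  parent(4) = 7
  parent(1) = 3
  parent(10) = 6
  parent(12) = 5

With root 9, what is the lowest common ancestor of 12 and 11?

9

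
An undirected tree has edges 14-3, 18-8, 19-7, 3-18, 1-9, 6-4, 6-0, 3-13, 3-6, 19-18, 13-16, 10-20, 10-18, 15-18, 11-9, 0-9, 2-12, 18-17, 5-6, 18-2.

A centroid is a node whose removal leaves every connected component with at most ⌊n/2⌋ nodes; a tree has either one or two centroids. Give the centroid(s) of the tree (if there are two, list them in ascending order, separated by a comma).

3

If 3 is removed the pieces have sizes 10, 7, 2, 1, all ≤ ⌊21/2⌋ = 10.
Every other node leaves some component of size > 10, so the centroid is unique.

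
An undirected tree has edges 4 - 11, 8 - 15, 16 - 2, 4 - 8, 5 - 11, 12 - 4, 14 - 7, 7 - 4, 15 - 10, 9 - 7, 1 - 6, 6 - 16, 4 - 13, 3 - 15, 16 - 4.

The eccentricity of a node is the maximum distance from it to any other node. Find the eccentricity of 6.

5

A farthest node from 6 is 10 (3 also at distance 5).
The path 6-16-4-8-15-10 has 5 edges.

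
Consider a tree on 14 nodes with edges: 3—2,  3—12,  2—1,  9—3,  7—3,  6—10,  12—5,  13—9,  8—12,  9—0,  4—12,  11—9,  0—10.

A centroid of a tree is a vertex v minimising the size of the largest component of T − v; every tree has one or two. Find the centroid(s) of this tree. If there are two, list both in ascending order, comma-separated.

3

If 3 is removed the pieces have sizes 6, 4, 2, 1, all ≤ ⌊14/2⌋ = 7.
No neighbour of 3 does as well, so 3 is the unique centroid.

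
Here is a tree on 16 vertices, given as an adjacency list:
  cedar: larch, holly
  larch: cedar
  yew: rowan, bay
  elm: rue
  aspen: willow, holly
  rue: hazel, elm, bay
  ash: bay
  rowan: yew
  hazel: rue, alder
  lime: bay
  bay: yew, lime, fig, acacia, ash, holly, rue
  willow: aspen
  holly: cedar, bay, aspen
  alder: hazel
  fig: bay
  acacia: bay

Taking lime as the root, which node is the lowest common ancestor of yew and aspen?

Path yew→root: yew bay lime; path aspen→root: aspen holly bay lime.
First common node: bay.

bay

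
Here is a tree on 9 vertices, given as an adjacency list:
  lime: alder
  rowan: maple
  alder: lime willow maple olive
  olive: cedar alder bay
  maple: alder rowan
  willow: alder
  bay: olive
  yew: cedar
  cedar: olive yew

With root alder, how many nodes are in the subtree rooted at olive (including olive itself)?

4

The subtree rooted at olive contains: olive, cedar, bay, yew — 4 nodes.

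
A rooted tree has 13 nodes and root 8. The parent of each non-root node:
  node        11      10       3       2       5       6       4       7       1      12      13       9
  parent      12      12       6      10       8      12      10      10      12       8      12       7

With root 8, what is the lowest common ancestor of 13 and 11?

12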